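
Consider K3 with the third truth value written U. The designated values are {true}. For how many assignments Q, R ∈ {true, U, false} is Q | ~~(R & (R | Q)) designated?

Of the 9 assignments, 5 give a value in {true}.

5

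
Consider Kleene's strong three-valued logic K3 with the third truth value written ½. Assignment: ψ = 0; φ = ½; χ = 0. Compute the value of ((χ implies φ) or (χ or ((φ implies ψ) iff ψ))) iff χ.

0

χ implies φ = 0 implies ½ = 1  [not 0 or ½]
φ implies ψ = ½ implies 0 = ½
(φ implies ψ) iff ψ = ½ iff 0 = ½
χ or ((φ implies ψ) iff ψ) = 0 or ½ = ½
(χ implies φ) or (χ or ((φ implies ψ) iff ψ)) = 1 or ½ = 1
((χ implies φ) or (χ or ((φ implies ψ) iff ψ))) iff χ = 1 iff 0 = 0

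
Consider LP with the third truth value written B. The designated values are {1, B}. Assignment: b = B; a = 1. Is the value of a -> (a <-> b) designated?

a <-> b = 1 <-> B = B
a -> (a <-> b) = 1 -> B = B
B ∈ {1, B}.

Yes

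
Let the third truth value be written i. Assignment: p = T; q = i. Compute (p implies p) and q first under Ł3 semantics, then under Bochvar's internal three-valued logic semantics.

In Ł3: p implies p = T implies T = T
(p implies p) and q = T and i = i
In Bochvar's internal three-valued logic: p implies p = T implies T = T
(p implies p) and q = T and i = i

i; i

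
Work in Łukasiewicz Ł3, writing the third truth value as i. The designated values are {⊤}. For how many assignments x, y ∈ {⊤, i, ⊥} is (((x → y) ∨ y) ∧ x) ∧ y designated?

1

Designated under: (x=⊤, y=⊤).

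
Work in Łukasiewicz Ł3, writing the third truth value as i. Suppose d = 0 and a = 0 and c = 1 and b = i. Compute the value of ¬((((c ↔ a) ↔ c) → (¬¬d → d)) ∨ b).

0

c ↔ a = 1 ↔ 0 = 0
(c ↔ a) ↔ c = 0 ↔ 1 = 0
¬d = ¬0 = 1
¬¬d = ¬1 = 0
¬¬d → d = 0 → 0 = 1
((c ↔ a) ↔ c) → (¬¬d → d) = 0 → 1 = 1
(((c ↔ a) ↔ c) → (¬¬d → d)) ∨ b = 1 ∨ i = 1
¬((((c ↔ a) ↔ c) → (¬¬d → d)) ∨ b) = ¬1 = 0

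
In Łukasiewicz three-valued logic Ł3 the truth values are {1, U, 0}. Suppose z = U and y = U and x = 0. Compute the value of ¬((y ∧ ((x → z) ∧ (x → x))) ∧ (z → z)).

x → z = 0 → U = 1  [min(1, 1−0+½)]
x → x = 0 → 0 = 1
(x → z) ∧ (x → x) = 1 ∧ 1 = 1
y ∧ ((x → z) ∧ (x → x)) = U ∧ 1 = U
z → z = U → U = 1
(y ∧ ((x → z) ∧ (x → x))) ∧ (z → z) = U ∧ 1 = U
¬((y ∧ ((x → z) ∧ (x → x))) ∧ (z → z)) = ¬U = U

U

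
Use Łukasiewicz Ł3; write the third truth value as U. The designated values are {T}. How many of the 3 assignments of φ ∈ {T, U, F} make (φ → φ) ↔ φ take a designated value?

1

φ=T: T ✓
φ=U: U ·
φ=F: F ·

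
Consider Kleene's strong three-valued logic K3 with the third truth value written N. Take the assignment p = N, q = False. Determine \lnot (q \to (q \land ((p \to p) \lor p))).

p \to p = N \to N = N
(p \to p) \lor p = N \lor N = N
q \land ((p \to p) \lor p) = False \land N = False
q \to (q \land ((p \to p) \lor p)) = False \to False = True
\lnot (q \to (q \land ((p \to p) \lor p))) = \lnot True = False

False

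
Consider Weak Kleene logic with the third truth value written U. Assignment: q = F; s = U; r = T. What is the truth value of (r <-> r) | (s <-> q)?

r <-> r = T <-> T = T
s <-> q = U <-> F = U
(r <-> r) | (s <-> q) = T | U = U

U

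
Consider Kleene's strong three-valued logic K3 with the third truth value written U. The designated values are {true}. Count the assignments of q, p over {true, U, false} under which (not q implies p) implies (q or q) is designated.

Designated under: (q=true, p=true); (q=true, p=U); (q=true, p=false); (q=false, p=false).

4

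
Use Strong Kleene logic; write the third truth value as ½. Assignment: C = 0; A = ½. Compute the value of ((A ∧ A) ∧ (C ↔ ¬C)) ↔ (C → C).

0

A ∧ A = ½ ∧ ½ = ½
¬C = ¬0 = 1
C ↔ ¬C = 0 ↔ 1 = 0
(A ∧ A) ∧ (C ↔ ¬C) = ½ ∧ 0 = 0
C → C = 0 → 0 = 1
((A ∧ A) ∧ (C ↔ ¬C)) ↔ (C → C) = 0 ↔ 1 = 0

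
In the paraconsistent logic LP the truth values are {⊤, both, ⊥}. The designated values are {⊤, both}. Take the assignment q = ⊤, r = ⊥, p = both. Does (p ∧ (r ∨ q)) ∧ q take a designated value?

Yes

r ∨ q = ⊥ ∨ ⊤ = ⊤
p ∧ (r ∨ q) = both ∧ ⊤ = both
(p ∧ (r ∨ q)) ∧ q = both ∧ ⊤ = both
both ∈ {⊤, both}.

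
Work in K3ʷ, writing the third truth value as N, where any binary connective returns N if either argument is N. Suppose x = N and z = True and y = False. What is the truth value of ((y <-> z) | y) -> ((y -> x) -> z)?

y <-> z = False <-> True = False
(y <-> z) | y = False | False = False
y -> x = False -> N = N  [any arg is the third value ⇒ result is the third value]
(y -> x) -> z = N -> True = N
((y <-> z) | y) -> ((y -> x) -> z) = False -> N = N

N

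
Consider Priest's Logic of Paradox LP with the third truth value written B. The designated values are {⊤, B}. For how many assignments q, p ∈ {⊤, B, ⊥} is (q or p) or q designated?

8

Of the 9 assignments, 8 give a value in {⊤, B}.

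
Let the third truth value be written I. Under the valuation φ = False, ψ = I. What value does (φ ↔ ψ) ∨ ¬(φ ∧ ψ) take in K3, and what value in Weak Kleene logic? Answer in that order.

In K3: φ ↔ ψ = False ↔ I = I
φ ∧ ψ = False ∧ I = False
¬(φ ∧ ψ) = ¬False = True
(φ ↔ ψ) ∨ ¬(φ ∧ ψ) = I ∨ True = True
In Weak Kleene logic: φ ↔ ψ = False ↔ I = I
φ ∧ ψ = False ∧ I = I
¬(φ ∧ ψ) = ¬I = I
(φ ↔ ψ) ∨ ¬(φ ∧ ψ) = I ∨ I = I
They differ because K3 and Weak Kleene logic treat I differently under the binary connectives.

True; I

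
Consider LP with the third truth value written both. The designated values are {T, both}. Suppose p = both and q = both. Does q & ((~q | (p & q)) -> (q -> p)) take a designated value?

Yes

~q = ~both = both
p & q = both & both = both
~q | (p & q) = both | both = both
q -> p = both -> both = both  [~both | both]
(~q | (p & q)) -> (q -> p) = both -> both = both
q & ((~q | (p & q)) -> (q -> p)) = both & both = both
both ∈ {T, both}.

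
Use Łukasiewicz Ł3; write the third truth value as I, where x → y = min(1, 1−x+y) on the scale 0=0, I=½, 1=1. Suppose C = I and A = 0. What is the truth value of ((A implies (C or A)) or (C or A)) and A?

C or A = I or 0 = I
A implies (C or A) = 0 implies I = 1
C or A = I or 0 = I
(A implies (C or A)) or (C or A) = 1 or I = 1
((A implies (C or A)) or (C or A)) and A = 1 and 0 = 0

0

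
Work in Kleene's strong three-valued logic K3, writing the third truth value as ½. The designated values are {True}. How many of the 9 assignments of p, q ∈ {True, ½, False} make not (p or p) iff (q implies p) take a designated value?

Designated under: (p=False, q=False).

1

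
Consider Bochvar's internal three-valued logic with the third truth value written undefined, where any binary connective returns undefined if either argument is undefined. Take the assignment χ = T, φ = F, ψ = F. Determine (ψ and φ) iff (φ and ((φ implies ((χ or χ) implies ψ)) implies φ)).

ψ and φ = F and F = F
χ or χ = T or T = T
(χ or χ) implies ψ = T implies F = F
φ implies ((χ or χ) implies ψ) = F implies F = T
(φ implies ((χ or χ) implies ψ)) implies φ = T implies F = F
φ and ((φ implies ((χ or χ) implies ψ)) implies φ) = F and F = F
(ψ and φ) iff (φ and ((φ implies ((χ or χ) implies ψ)) implies φ)) = F iff F = T

T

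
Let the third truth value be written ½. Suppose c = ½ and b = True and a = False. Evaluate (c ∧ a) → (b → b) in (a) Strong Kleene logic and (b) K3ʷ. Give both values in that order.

In Strong Kleene logic: c ∧ a = ½ ∧ False = False
b → b = True → True = True
(c ∧ a) → (b → b) = False → True = True
In K3ʷ: c ∧ a = ½ ∧ False = ½
b → b = True → True = True
(c ∧ a) → (b → b) = ½ → True = ½  [any arg is the third value ⇒ result is the third value]
They differ because Strong Kleene logic and K3ʷ treat ½ differently under the binary connectives.

True; ½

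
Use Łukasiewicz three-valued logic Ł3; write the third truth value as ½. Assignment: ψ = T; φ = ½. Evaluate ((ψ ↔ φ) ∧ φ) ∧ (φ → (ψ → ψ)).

½

ψ ↔ φ = T ↔ ½ = ½  [1 − |1−½|]
(ψ ↔ φ) ∧ φ = ½ ∧ ½ = ½
ψ → ψ = T → T = T
φ → (ψ → ψ) = ½ → T = T
((ψ ↔ φ) ∧ φ) ∧ (φ → (ψ → ψ)) = ½ ∧ T = ½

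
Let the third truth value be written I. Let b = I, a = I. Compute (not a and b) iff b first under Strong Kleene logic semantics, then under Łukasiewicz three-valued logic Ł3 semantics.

In Strong Kleene logic: not a = not I = I
not a and b = I and I = I
(not a and b) iff b = I iff I = I
In Łukasiewicz three-valued logic Ł3: not a = not I = I
not a and b = I and I = I
(not a and b) iff b = I iff I = True
They differ because Strong Kleene logic and Łukasiewicz three-valued logic Ł3 treat I differently under implication.

I; True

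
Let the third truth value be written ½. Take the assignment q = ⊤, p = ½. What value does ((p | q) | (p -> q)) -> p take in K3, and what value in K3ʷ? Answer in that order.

½; ½

In K3: p | q = ½ | ⊤ = ⊤
p -> q = ½ -> ⊤ = ⊤  [~½ | ⊤]
(p | q) | (p -> q) = ⊤ | ⊤ = ⊤
((p | q) | (p -> q)) -> p = ⊤ -> ½ = ½
In K3ʷ: p | q = ½ | ⊤ = ½
p -> q = ½ -> ⊤ = ½  [any arg is the third value ⇒ result is the third value]
(p | q) | (p -> q) = ½ | ½ = ½
((p | q) | (p -> q)) -> p = ½ -> ½ = ½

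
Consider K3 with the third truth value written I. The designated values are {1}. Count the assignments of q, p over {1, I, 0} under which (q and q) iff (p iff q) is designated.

Designated under: (q=1, p=1); (q=0, p=1).

2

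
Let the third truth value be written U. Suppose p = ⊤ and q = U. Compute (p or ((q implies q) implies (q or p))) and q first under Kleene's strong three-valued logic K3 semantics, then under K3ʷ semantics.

U; U

In Kleene's strong three-valued logic K3: q implies q = U implies U = U  [not U or U]
q or p = U or ⊤ = ⊤
(q implies q) implies (q or p) = U implies ⊤ = ⊤
p or ((q implies q) implies (q or p)) = ⊤ or ⊤ = ⊤
(p or ((q implies q) implies (q or p))) and q = ⊤ and U = U
In K3ʷ: q implies q = U implies U = U  [any arg is the third value ⇒ result is the third value]
q or p = U or ⊤ = U
(q implies q) implies (q or p) = U implies U = U
p or ((q implies q) implies (q or p)) = ⊤ or U = U
(p or ((q implies q) implies (q or p))) and q = U and U = U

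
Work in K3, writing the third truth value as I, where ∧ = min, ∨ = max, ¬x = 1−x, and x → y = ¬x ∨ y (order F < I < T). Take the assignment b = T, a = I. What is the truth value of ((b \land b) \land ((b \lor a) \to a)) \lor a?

I

b \land b = T \land T = T
b \lor a = T \lor I = T
(b \lor a) \to a = T \to I = I  [\lnot T \lor I]
(b \land b) \land ((b \lor a) \to a) = T \land I = I
((b \land b) \land ((b \lor a) \to a)) \lor a = I \lor I = I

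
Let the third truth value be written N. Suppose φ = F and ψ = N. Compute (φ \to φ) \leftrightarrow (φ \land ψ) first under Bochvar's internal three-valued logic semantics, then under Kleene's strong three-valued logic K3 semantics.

N; F

In Bochvar's internal three-valued logic: φ \to φ = F \to F = T
φ \land ψ = F \land N = N
(φ \to φ) \leftrightarrow (φ \land ψ) = T \leftrightarrow N = N
In Kleene's strong three-valued logic K3: φ \to φ = F \to F = T
φ \land ψ = F \land N = F
(φ \to φ) \leftrightarrow (φ \land ψ) = T \leftrightarrow F = F
They differ because Bochvar's internal three-valued logic and Kleene's strong three-valued logic K3 treat N differently under the binary connectives.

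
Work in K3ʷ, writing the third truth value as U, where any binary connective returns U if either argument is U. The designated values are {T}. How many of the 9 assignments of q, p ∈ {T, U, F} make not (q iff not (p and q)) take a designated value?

Designated under: (q=T, p=T); (q=F, p=T); (q=F, p=F).

3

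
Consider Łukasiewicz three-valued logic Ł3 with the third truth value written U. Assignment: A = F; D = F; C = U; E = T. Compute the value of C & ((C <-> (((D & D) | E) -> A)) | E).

U

D & D = F & F = F
(D & D) | E = F | T = T
((D & D) | E) -> A = T -> F = F
C <-> (((D & D) | E) -> A) = U <-> F = U  [1 − |½−0|]
(C <-> (((D & D) | E) -> A)) | E = U | T = T
C & ((C <-> (((D & D) | E) -> A)) | E) = U & T = U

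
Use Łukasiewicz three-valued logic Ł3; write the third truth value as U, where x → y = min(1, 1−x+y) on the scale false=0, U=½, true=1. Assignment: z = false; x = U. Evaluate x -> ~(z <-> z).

U

z <-> z = false <-> false = true
~(z <-> z) = ~true = false
x -> ~(z <-> z) = U -> false = U  [min(1, 1−½+0)]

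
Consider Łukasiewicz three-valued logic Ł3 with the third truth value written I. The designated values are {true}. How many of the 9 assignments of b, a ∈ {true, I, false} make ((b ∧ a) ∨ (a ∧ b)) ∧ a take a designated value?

1

Designated under: (b=true, a=true).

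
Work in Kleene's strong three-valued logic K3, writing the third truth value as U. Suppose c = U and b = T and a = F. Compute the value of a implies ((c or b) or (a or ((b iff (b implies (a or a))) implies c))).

T

c or b = U or T = T
a or a = F or F = F
b implies (a or a) = T implies F = F
b iff (b implies (a or a)) = T iff F = F
(b iff (b implies (a or a))) implies c = F implies U = T
a or ((b iff (b implies (a or a))) implies c) = F or T = T
(c or b) or (a or ((b iff (b implies (a or a))) implies c)) = T or T = T
a implies ((c or b) or (a or ((b iff (b implies (a or a))) implies c))) = F implies T = T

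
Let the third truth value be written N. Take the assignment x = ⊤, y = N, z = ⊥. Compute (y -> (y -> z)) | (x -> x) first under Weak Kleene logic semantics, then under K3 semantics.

N; ⊤

In Weak Kleene logic: y -> z = N -> ⊥ = N  [any arg is the third value ⇒ result is the third value]
y -> (y -> z) = N -> N = N
x -> x = ⊤ -> ⊤ = ⊤
(y -> (y -> z)) | (x -> x) = N | ⊤ = N
In K3: y -> z = N -> ⊥ = N  [~N | ⊥]
y -> (y -> z) = N -> N = N
x -> x = ⊤ -> ⊤ = ⊤
(y -> (y -> z)) | (x -> x) = N | ⊤ = ⊤
They differ because Weak Kleene logic and K3 treat N differently under the binary connectives.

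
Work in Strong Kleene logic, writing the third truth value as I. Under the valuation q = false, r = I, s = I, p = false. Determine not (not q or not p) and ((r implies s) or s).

false

not q = not false = true
not p = not false = true
not q or not p = true or true = true
not (not q or not p) = not true = false
r implies s = I implies I = I  [not I or I]
(r implies s) or s = I or I = I
not (not q or not p) and ((r implies s) or s) = false and I = false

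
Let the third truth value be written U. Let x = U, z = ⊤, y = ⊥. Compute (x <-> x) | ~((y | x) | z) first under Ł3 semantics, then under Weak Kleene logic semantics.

⊤; U

In Ł3: x <-> x = U <-> U = ⊤  [1 − |½−½|]
y | x = ⊥ | U = U
(y | x) | z = U | ⊤ = ⊤
~((y | x) | z) = ~⊤ = ⊥
(x <-> x) | ~((y | x) | z) = ⊤ | ⊥ = ⊤
In Weak Kleene logic: x <-> x = U <-> U = U
y | x = ⊥ | U = U
(y | x) | z = U | ⊤ = U
~((y | x) | z) = ~U = U
(x <-> x) | ~((y | x) | z) = U | U = U
They differ because Ł3 and Weak Kleene logic treat U differently under the binary connectives.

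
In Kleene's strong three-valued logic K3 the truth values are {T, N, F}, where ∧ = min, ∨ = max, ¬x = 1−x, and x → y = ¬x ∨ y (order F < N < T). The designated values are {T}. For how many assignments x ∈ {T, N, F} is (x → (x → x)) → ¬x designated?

x=T: F ·
x=N: N ·
x=F: T ✓

1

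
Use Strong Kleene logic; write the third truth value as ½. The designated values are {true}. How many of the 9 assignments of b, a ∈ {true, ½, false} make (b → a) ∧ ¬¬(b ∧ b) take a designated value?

1

Designated under: (b=true, a=true).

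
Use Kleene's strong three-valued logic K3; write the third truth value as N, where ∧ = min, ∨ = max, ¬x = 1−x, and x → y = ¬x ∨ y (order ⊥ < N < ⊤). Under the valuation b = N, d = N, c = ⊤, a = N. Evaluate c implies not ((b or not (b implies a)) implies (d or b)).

b implies a = N implies N = N  [not N or N]
not (b implies a) = not N = N
b or not (b implies a) = N or N = N
d or b = N or N = N
(b or not (b implies a)) implies (d or b) = N implies N = N
not ((b or not (b implies a)) implies (d or b)) = not N = N
c implies not ((b or not (b implies a)) implies (d or b)) = ⊤ implies N = N

N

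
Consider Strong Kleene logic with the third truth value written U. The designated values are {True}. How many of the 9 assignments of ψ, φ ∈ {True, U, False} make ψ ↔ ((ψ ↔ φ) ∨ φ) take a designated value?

1

Designated under: (ψ=True, φ=True).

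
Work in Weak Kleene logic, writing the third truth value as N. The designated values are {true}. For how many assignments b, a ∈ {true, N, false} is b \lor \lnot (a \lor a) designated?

3

Designated under: (b=true, a=true); (b=true, a=false); (b=false, a=false).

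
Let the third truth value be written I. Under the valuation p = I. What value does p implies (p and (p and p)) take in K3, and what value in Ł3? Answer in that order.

In K3: p and p = I and I = I
p and (p and p) = I and I = I
p implies (p and (p and p)) = I implies I = I  [not I or I]
In Ł3: p and p = I and I = I
p and (p and p) = I and I = I
p implies (p and (p and p)) = I implies I = ⊤  [min(1, 1−½+½)]
They differ because K3 and Ł3 treat I differently under implication.

I; ⊤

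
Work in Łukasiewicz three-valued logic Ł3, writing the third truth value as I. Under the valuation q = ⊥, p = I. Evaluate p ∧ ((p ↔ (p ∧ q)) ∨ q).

p ∧ q = I ∧ ⊥ = ⊥
p ↔ (p ∧ q) = I ↔ ⊥ = I  [1 − |½−0|]
(p ↔ (p ∧ q)) ∨ q = I ∨ ⊥ = I
p ∧ ((p ↔ (p ∧ q)) ∨ q) = I ∧ I = I

I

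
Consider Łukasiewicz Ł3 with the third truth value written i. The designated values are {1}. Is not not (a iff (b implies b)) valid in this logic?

Countermodel: a=i, b=1 gives i, which is not designated.

No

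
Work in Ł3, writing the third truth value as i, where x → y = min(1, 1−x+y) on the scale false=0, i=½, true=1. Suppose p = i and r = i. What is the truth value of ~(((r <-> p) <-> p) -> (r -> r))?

r <-> p = i <-> i = true  [1 − |½−½|]
(r <-> p) <-> p = true <-> i = i
r -> r = i -> i = true
((r <-> p) <-> p) -> (r -> r) = i -> true = true
~(((r <-> p) <-> p) -> (r -> r)) = ~true = false

false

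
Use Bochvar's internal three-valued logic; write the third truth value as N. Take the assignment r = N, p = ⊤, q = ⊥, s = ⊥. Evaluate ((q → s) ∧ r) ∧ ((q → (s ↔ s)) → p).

q → s = ⊥ → ⊥ = ⊤
(q → s) ∧ r = ⊤ ∧ N = N
s ↔ s = ⊥ ↔ ⊥ = ⊤
q → (s ↔ s) = ⊥ → ⊤ = ⊤
(q → (s ↔ s)) → p = ⊤ → ⊤ = ⊤
((q → s) ∧ r) ∧ ((q → (s ↔ s)) → p) = N ∧ ⊤ = N

N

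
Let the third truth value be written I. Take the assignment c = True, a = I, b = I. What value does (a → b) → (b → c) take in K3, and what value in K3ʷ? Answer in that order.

In K3: a → b = I → I = I  [¬I ∨ I]
b → c = I → True = True
(a → b) → (b → c) = I → True = True
In K3ʷ: a → b = I → I = I  [any arg is the third value ⇒ result is the third value]
b → c = I → True = I
(a → b) → (b → c) = I → I = I
They differ because K3 and K3ʷ treat I differently under the binary connectives.

True; I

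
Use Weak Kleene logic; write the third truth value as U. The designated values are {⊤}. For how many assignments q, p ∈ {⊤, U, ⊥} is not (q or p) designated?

Designated under: (q=⊥, p=⊥).

1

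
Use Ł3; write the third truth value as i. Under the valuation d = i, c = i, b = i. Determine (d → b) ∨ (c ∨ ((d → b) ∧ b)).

1

d → b = i → i = 1  [min(1, 1−½+½)]
d → b = i → i = 1
(d → b) ∧ b = 1 ∧ i = i
c ∨ ((d → b) ∧ b) = i ∨ i = i
(d → b) ∨ (c ∨ ((d → b) ∧ b)) = 1 ∨ i = 1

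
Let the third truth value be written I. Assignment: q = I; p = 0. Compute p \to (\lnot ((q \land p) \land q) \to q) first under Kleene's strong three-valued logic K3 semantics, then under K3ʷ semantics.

In Kleene's strong three-valued logic K3: q \land p = I \land 0 = 0
(q \land p) \land q = 0 \land I = 0
\lnot ((q \land p) \land q) = \lnot 0 = 1
\lnot ((q \land p) \land q) \to q = 1 \to I = I
p \to (\lnot ((q \land p) \land q) \to q) = 0 \to I = 1
In K3ʷ: q \land p = I \land 0 = I
(q \land p) \land q = I \land I = I
\lnot ((q \land p) \land q) = \lnot I = I
\lnot ((q \land p) \land q) \to q = I \to I = I  [any arg is the third value ⇒ result is the third value]
p \to (\lnot ((q \land p) \land q) \to q) = 0 \to I = I
They differ because Kleene's strong three-valued logic K3 and K3ʷ treat I differently under the binary connectives.

1; I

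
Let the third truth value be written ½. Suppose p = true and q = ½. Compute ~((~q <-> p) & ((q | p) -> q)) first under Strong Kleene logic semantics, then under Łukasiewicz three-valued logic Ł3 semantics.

In Strong Kleene logic: ~q = ~½ = ½
~q <-> p = ½ <-> true = ½
q | p = ½ | true = true
(q | p) -> q = true -> ½ = ½  [~true | ½]
(~q <-> p) & ((q | p) -> q) = ½ & ½ = ½
~((~q <-> p) & ((q | p) -> q)) = ~½ = ½
In Łukasiewicz three-valued logic Ł3: ~q = ~½ = ½
~q <-> p = ½ <-> true = ½  [1 − |½−1|]
q | p = ½ | true = true
(q | p) -> q = true -> ½ = ½
(~q <-> p) & ((q | p) -> q) = ½ & ½ = ½
~((~q <-> p) & ((q | p) -> q)) = ~½ = ½

½; ½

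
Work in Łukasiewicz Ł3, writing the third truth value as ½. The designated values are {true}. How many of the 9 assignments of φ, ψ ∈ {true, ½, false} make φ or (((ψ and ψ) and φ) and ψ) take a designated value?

3

Designated under: (φ=true, ψ=true); (φ=true, ψ=½); (φ=true, ψ=false).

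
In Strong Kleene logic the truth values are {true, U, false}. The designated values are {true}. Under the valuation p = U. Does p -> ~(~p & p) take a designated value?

~p = ~U = U
~p & p = U & U = U
~(~p & p) = ~U = U
p -> ~(~p & p) = U -> U = U  [~U | U]
U ∉ {true}.

No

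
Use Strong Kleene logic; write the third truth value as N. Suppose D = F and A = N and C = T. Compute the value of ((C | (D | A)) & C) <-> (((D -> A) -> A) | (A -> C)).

D | A = F | N = N
C | (D | A) = T | N = T
(C | (D | A)) & C = T & T = T
D -> A = F -> N = T  [~F | N]
(D -> A) -> A = T -> N = N
A -> C = N -> T = T
((D -> A) -> A) | (A -> C) = N | T = T
((C | (D | A)) & C) <-> (((D -> A) -> A) | (A -> C)) = T <-> T = T

T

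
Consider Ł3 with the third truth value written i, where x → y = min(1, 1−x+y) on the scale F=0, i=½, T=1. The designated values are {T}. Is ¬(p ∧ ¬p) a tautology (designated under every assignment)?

No

Countermodel: p=i gives i, which is not designated.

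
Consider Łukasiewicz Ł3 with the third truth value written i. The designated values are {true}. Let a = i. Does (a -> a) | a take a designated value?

Yes

a -> a = i -> i = true
(a -> a) | a = true | i = true
true ∈ {true}.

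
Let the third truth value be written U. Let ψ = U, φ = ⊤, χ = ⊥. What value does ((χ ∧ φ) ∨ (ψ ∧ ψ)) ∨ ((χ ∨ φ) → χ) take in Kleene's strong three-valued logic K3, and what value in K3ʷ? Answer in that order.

U; U

In Kleene's strong three-valued logic K3: χ ∧ φ = ⊥ ∧ ⊤ = ⊥
ψ ∧ ψ = U ∧ U = U
(χ ∧ φ) ∨ (ψ ∧ ψ) = ⊥ ∨ U = U
χ ∨ φ = ⊥ ∨ ⊤ = ⊤
(χ ∨ φ) → χ = ⊤ → ⊥ = ⊥
((χ ∧ φ) ∨ (ψ ∧ ψ)) ∨ ((χ ∨ φ) → χ) = U ∨ ⊥ = U
In K3ʷ: χ ∧ φ = ⊥ ∧ ⊤ = ⊥
ψ ∧ ψ = U ∧ U = U
(χ ∧ φ) ∨ (ψ ∧ ψ) = ⊥ ∨ U = U
χ ∨ φ = ⊥ ∨ ⊤ = ⊤
(χ ∨ φ) → χ = ⊤ → ⊥ = ⊥
((χ ∧ φ) ∨ (ψ ∧ ψ)) ∨ ((χ ∨ φ) → χ) = U ∨ ⊥ = U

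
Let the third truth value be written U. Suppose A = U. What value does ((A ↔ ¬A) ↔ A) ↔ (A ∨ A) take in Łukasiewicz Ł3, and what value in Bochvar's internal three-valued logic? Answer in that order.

In Łukasiewicz Ł3: ¬A = ¬U = U
A ↔ ¬A = U ↔ U = ⊤  [1 − |½−½|]
(A ↔ ¬A) ↔ A = ⊤ ↔ U = U
A ∨ A = U ∨ U = U
((A ↔ ¬A) ↔ A) ↔ (A ∨ A) = U ↔ U = ⊤
In Bochvar's internal three-valued logic: ¬A = ¬U = U
A ↔ ¬A = U ↔ U = U
(A ↔ ¬A) ↔ A = U ↔ U = U
A ∨ A = U ∨ U = U
((A ↔ ¬A) ↔ A) ↔ (A ∨ A) = U ↔ U = U
They differ because Łukasiewicz Ł3 and Bochvar's internal three-valued logic treat U differently under the binary connectives.

⊤; U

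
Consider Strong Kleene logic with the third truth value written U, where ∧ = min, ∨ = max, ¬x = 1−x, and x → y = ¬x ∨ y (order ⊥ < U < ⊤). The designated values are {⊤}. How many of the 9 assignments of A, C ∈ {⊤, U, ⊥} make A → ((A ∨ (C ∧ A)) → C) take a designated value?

Of the 9 assignments, 5 give a value in {⊤}.

5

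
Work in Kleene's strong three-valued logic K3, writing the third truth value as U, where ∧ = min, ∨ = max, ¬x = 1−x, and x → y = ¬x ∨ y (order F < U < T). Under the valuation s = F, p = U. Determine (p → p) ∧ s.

F

p → p = U → U = U  [¬U ∨ U]
(p → p) ∧ s = U ∧ F = F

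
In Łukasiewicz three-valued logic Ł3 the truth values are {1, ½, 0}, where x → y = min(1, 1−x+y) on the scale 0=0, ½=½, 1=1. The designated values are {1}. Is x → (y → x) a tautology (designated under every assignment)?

Every assignment of x, y over {1, ½, 0} gives a value in {1}.
In particular, with x=½, y=½: x → (y → x) = 1.

Yes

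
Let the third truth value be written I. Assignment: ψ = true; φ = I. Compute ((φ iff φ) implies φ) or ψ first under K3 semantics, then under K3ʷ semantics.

In K3: φ iff φ = I iff I = I
(φ iff φ) implies φ = I implies I = I  [not I or I]
((φ iff φ) implies φ) or ψ = I or true = true
In K3ʷ: φ iff φ = I iff I = I
(φ iff φ) implies φ = I implies I = I
((φ iff φ) implies φ) or ψ = I or true = I
They differ because K3 and K3ʷ treat I differently under the binary connectives.

true; I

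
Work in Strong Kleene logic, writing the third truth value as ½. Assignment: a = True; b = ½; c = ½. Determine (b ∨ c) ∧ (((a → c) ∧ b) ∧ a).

b ∨ c = ½ ∨ ½ = ½
a → c = True → ½ = ½  [¬True ∨ ½]
(a → c) ∧ b = ½ ∧ ½ = ½
((a → c) ∧ b) ∧ a = ½ ∧ True = ½
(b ∨ c) ∧ (((a → c) ∧ b) ∧ a) = ½ ∧ ½ = ½

½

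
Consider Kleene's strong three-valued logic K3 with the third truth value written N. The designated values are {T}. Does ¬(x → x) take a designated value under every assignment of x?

Countermodel: x=T gives F, which is not designated.

No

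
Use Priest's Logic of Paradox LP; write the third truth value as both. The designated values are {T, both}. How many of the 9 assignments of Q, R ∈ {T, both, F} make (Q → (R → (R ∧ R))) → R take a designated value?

Of the 9 assignments, 6 give a value in {T, both}.

6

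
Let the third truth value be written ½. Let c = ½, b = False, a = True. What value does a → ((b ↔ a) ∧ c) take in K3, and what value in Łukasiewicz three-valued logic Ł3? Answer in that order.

In K3: b ↔ a = False ↔ True = False
(b ↔ a) ∧ c = False ∧ ½ = False
a → ((b ↔ a) ∧ c) = True → False = False
In Łukasiewicz three-valued logic Ł3: b ↔ a = False ↔ True = False
(b ↔ a) ∧ c = False ∧ ½ = False
a → ((b ↔ a) ∧ c) = True → False = False

False; False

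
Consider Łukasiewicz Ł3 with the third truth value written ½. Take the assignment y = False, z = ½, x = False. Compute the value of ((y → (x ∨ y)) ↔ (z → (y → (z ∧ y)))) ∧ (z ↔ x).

x ∨ y = False ∨ False = False
y → (x ∨ y) = False → False = True
z ∧ y = ½ ∧ False = False
y → (z ∧ y) = False → False = True
z → (y → (z ∧ y)) = ½ → True = True  [min(1, 1−½+1)]
(y → (x ∨ y)) ↔ (z → (y → (z ∧ y))) = True ↔ True = True
z ↔ x = ½ ↔ False = ½
((y → (x ∨ y)) ↔ (z → (y → (z ∧ y)))) ∧ (z ↔ x) = True ∧ ½ = ½

½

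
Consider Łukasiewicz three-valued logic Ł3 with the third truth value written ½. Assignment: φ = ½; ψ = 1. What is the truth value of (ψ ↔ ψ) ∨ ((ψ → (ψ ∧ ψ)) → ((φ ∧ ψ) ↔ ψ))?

1

ψ ↔ ψ = 1 ↔ 1 = 1
ψ ∧ ψ = 1 ∧ 1 = 1
ψ → (ψ ∧ ψ) = 1 → 1 = 1
φ ∧ ψ = ½ ∧ 1 = ½
(φ ∧ ψ) ↔ ψ = ½ ↔ 1 = ½
(ψ → (ψ ∧ ψ)) → ((φ ∧ ψ) ↔ ψ) = 1 → ½ = ½
(ψ ↔ ψ) ∨ ((ψ → (ψ ∧ ψ)) → ((φ ∧ ψ) ↔ ψ)) = 1 ∨ ½ = 1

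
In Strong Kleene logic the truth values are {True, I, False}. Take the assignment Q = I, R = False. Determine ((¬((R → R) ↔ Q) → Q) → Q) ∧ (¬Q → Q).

I

R → R = False → False = True
(R → R) ↔ Q = True ↔ I = I
¬((R → R) ↔ Q) = ¬I = I
¬((R → R) ↔ Q) → Q = I → I = I  [¬I ∨ I]
(¬((R → R) ↔ Q) → Q) → Q = I → I = I
¬Q = ¬I = I
¬Q → Q = I → I = I
((¬((R → R) ↔ Q) → Q) → Q) ∧ (¬Q → Q) = I ∧ I = I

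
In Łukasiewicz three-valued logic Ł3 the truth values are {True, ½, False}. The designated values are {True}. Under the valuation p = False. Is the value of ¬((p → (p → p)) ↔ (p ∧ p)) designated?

Yes

p → p = False → False = True
p → (p → p) = False → True = True
p ∧ p = False ∧ False = False
(p → (p → p)) ↔ (p ∧ p) = True ↔ False = False
¬((p → (p → p)) ↔ (p ∧ p)) = ¬False = True
True ∈ {True}.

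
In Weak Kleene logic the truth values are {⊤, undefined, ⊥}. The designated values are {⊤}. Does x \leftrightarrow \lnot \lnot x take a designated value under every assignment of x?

No

Countermodel: x=undefined gives undefined, which is not designated.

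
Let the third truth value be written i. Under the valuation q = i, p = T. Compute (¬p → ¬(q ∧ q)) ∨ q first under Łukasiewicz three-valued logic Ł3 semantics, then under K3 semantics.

In Łukasiewicz three-valued logic Ł3: ¬p = ¬T = F
q ∧ q = i ∧ i = i
¬(q ∧ q) = ¬i = i
¬p → ¬(q ∧ q) = F → i = T  [min(1, 1−0+½)]
(¬p → ¬(q ∧ q)) ∨ q = T ∨ i = T
In K3: ¬p = ¬T = F
q ∧ q = i ∧ i = i
¬(q ∧ q) = ¬i = i
¬p → ¬(q ∧ q) = F → i = T  [¬F ∨ i]
(¬p → ¬(q ∧ q)) ∨ q = T ∨ i = T

T; T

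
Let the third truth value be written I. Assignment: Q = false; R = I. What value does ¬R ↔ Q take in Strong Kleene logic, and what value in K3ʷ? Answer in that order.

I; I

In Strong Kleene logic: ¬R = ¬I = I
¬R ↔ Q = I ↔ false = I
In K3ʷ: ¬R = ¬I = I
¬R ↔ Q = I ↔ false = I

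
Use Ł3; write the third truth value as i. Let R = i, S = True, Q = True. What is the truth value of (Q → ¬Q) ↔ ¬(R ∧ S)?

¬Q = ¬True = False
Q → ¬Q = True → False = False
R ∧ S = i ∧ True = i
¬(R ∧ S) = ¬i = i
(Q → ¬Q) ↔ ¬(R ∧ S) = False ↔ i = i  [1 − |0−½|]

i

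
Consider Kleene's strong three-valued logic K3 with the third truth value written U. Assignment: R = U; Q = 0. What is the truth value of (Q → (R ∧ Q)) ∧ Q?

R ∧ Q = U ∧ 0 = 0
Q → (R ∧ Q) = 0 → 0 = 1
(Q → (R ∧ Q)) ∧ Q = 1 ∧ 0 = 0

0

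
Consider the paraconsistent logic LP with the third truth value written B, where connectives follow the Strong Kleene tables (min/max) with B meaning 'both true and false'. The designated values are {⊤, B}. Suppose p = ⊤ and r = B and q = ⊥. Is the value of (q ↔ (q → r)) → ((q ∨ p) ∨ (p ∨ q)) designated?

q → r = ⊥ → B = ⊤
q ↔ (q → r) = ⊥ ↔ ⊤ = ⊥
q ∨ p = ⊥ ∨ ⊤ = ⊤
p ∨ q = ⊤ ∨ ⊥ = ⊤
(q ∨ p) ∨ (p ∨ q) = ⊤ ∨ ⊤ = ⊤
(q ↔ (q → r)) → ((q ∨ p) ∨ (p ∨ q)) = ⊥ → ⊤ = ⊤
⊤ ∈ {⊤, B}.

Yes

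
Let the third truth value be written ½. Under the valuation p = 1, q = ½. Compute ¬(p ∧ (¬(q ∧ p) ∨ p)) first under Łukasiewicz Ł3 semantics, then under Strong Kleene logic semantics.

In Łukasiewicz Ł3: q ∧ p = ½ ∧ 1 = ½
¬(q ∧ p) = ¬½ = ½
¬(q ∧ p) ∨ p = ½ ∨ 1 = 1
p ∧ (¬(q ∧ p) ∨ p) = 1 ∧ 1 = 1
¬(p ∧ (¬(q ∧ p) ∨ p)) = ¬1 = 0
In Strong Kleene logic: q ∧ p = ½ ∧ 1 = ½
¬(q ∧ p) = ¬½ = ½
¬(q ∧ p) ∨ p = ½ ∨ 1 = 1
p ∧ (¬(q ∧ p) ∨ p) = 1 ∧ 1 = 1
¬(p ∧ (¬(q ∧ p) ∨ p)) = ¬1 = 0

0; 0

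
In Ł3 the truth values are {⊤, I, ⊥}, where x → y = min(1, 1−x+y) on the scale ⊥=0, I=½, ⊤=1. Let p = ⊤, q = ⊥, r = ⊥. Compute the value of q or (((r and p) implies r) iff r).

⊥

r and p = ⊥ and ⊤ = ⊥
(r and p) implies r = ⊥ implies ⊥ = ⊤
((r and p) implies r) iff r = ⊤ iff ⊥ = ⊥
q or (((r and p) implies r) iff r) = ⊥ or ⊥ = ⊥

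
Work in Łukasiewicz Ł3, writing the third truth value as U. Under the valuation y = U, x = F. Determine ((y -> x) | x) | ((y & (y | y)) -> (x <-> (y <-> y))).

y -> x = U -> F = U  [min(1, 1−½+0)]
(y -> x) | x = U | F = U
y | y = U | U = U
y & (y | y) = U & U = U
y <-> y = U <-> U = T
x <-> (y <-> y) = F <-> T = F
(y & (y | y)) -> (x <-> (y <-> y)) = U -> F = U
((y -> x) | x) | ((y & (y | y)) -> (x <-> (y <-> y))) = U | U = U

U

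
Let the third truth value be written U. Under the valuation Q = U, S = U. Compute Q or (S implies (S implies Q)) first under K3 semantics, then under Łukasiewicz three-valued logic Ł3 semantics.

In K3: S implies Q = U implies U = U  [not U or U]
S implies (S implies Q) = U implies U = U
Q or (S implies (S implies Q)) = U or U = U
In Łukasiewicz three-valued logic Ł3: S implies Q = U implies U = ⊤  [min(1, 1−½+½)]
S implies (S implies Q) = U implies ⊤ = ⊤
Q or (S implies (S implies Q)) = U or ⊤ = ⊤
They differ because K3 and Łukasiewicz three-valued logic Ł3 treat U differently under implication.

U; ⊤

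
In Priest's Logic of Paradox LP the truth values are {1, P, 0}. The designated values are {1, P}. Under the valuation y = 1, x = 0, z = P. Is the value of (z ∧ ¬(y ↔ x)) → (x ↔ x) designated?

y ↔ x = 1 ↔ 0 = 0
¬(y ↔ x) = ¬0 = 1
z ∧ ¬(y ↔ x) = P ∧ 1 = P
x ↔ x = 0 ↔ 0 = 1
(z ∧ ¬(y ↔ x)) → (x ↔ x) = P → 1 = 1  [¬P ∨ 1]
1 ∈ {1, P}.

Yes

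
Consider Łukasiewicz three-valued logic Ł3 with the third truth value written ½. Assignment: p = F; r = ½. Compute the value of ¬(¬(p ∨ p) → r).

p ∨ p = F ∨ F = F
¬(p ∨ p) = ¬F = T
¬(p ∨ p) → r = T → ½ = ½  [min(1, 1−1+½)]
¬(¬(p ∨ p) → r) = ¬½ = ½

½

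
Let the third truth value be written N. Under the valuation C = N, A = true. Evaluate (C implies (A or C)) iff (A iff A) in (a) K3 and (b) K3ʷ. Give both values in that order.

In K3: A or C = true or N = true
C implies (A or C) = N implies true = true  [not N or true]
A iff A = true iff true = true
(C implies (A or C)) iff (A iff A) = true iff true = true
In K3ʷ: A or C = true or N = N
C implies (A or C) = N implies N = N  [any arg is the third value ⇒ result is the third value]
A iff A = true iff true = true
(C implies (A or C)) iff (A iff A) = N iff true = N
They differ because K3 and K3ʷ treat N differently under the binary connectives.

true; N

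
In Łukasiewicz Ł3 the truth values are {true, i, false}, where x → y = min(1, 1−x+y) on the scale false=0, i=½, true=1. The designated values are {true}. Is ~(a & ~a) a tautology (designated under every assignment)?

No

Countermodel: a=i gives i, which is not designated.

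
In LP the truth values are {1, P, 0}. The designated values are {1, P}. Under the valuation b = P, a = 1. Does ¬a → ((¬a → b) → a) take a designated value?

¬a = ¬1 = 0
¬a = ¬1 = 0
¬a → b = 0 → P = 1  [¬0 ∨ P]
(¬a → b) → a = 1 → 1 = 1
¬a → ((¬a → b) → a) = 0 → 1 = 1
1 ∈ {1, P}.

Yes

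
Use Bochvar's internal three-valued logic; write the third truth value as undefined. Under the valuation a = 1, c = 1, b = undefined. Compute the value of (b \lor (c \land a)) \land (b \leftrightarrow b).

c \land a = 1 \land 1 = 1
b \lor (c \land a) = undefined \lor 1 = undefined
b \leftrightarrow b = undefined \leftrightarrow undefined = undefined
(b \lor (c \land a)) \land (b \leftrightarrow b) = undefined \land undefined = undefined

undefined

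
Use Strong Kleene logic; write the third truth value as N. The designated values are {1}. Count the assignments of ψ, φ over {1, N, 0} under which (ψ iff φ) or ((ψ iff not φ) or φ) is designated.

Of the 9 assignments, 5 give a value in {1}.

5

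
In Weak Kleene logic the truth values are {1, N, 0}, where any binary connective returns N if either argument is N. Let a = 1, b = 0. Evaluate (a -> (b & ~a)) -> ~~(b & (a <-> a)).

1

~a = ~1 = 0
b & ~a = 0 & 0 = 0
a -> (b & ~a) = 1 -> 0 = 0
a <-> a = 1 <-> 1 = 1
b & (a <-> a) = 0 & 1 = 0
~(b & (a <-> a)) = ~0 = 1
~~(b & (a <-> a)) = ~1 = 0
(a -> (b & ~a)) -> ~~(b & (a <-> a)) = 0 -> 0 = 1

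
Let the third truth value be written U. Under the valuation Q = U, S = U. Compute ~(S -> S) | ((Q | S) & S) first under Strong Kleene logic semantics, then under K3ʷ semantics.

In Strong Kleene logic: S -> S = U -> U = U  [~U | U]
~(S -> S) = ~U = U
Q | S = U | U = U
(Q | S) & S = U & U = U
~(S -> S) | ((Q | S) & S) = U | U = U
In K3ʷ: S -> S = U -> U = U
~(S -> S) = ~U = U
Q | S = U | U = U
(Q | S) & S = U & U = U
~(S -> S) | ((Q | S) & S) = U | U = U

U; U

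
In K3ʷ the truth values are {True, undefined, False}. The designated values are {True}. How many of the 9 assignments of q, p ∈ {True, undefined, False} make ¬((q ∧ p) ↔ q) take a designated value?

1

Designated under: (q=True, p=False).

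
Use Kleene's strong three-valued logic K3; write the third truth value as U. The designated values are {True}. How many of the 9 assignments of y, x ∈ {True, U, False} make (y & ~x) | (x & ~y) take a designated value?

2

Designated under: (y=True, x=False); (y=False, x=True).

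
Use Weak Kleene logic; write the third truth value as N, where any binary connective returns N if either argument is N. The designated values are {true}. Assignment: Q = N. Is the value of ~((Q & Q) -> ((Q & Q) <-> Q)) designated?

Q & Q = N & N = N
Q & Q = N & N = N
(Q & Q) <-> Q = N <-> N = N
(Q & Q) -> ((Q & Q) <-> Q) = N -> N = N
~((Q & Q) -> ((Q & Q) <-> Q)) = ~N = N
N ∉ {true}.

No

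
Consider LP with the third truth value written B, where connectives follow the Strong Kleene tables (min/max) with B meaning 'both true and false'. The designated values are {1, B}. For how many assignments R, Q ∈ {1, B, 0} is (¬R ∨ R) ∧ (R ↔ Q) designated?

7

Of the 9 assignments, 7 give a value in {1, B}.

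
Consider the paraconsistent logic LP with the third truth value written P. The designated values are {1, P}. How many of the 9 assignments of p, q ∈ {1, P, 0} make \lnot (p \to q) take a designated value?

Designated under: (p=1, q=P); (p=1, q=0); (p=P, q=P); (p=P, q=0).

4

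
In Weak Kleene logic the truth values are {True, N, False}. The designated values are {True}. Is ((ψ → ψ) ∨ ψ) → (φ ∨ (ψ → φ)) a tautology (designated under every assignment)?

Countermodel: ψ=True, φ=N gives N, which is not designated.

No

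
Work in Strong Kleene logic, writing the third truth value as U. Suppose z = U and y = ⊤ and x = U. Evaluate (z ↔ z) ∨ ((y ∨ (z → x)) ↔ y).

⊤

z ↔ z = U ↔ U = U
z → x = U → U = U  [¬U ∨ U]
y ∨ (z → x) = ⊤ ∨ U = ⊤
(y ∨ (z → x)) ↔ y = ⊤ ↔ ⊤ = ⊤
(z ↔ z) ∨ ((y ∨ (z → x)) ↔ y) = U ∨ ⊤ = ⊤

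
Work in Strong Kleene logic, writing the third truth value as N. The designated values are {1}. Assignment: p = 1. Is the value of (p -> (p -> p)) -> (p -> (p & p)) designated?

Yes

p -> p = 1 -> 1 = 1
p -> (p -> p) = 1 -> 1 = 1
p & p = 1 & 1 = 1
p -> (p & p) = 1 -> 1 = 1
(p -> (p -> p)) -> (p -> (p & p)) = 1 -> 1 = 1
1 ∈ {1}.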